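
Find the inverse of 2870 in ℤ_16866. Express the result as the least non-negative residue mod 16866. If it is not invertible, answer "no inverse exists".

Compute gcd(2870, 16866):
16866 = 5×2870 + 2516
2870 = 1×2516 + 354
2516 = 7×354 + 38
354 = 9×38 + 12
38 = 3×12 + 2
12 = 6×2 + 0
gcd(2870, 16866) = 2 ≠ 1, so 2870 has no multiplicative inverse modulo 16866.

no inverse exists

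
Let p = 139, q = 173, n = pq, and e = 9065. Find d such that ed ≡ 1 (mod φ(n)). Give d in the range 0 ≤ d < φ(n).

φ(n) = (p−1)(q−1) = 138·172 = 23736.
Need d with 9065·d ≡ 1 (mod 23736). Apply the extended Euclidean algorithm:
23736 = 2*9065 + 5606
9065 = 1*5606 + 3459
5606 = 1*3459 + 2147
3459 = 1*2147 + 1312
2147 = 1*1312 + 835
1312 = 1*835 + 477
835 = 1*477 + 358
477 = 1*358 + 119
358 = 3*119 + 1
119 = 119*1 + 0
Back-substitute:
1 = 358 − 3·119
1 = −3·477 + 4·358
1 = 4·835 − 7·477
1 = −7·1312 + 11·835
1 = 11·2147 − 18·1312
1 = −18·3459 + 29·2147
1 = 29·5606 − 47·3459
1 = −47·9065 + 76·5606
1 = 76·23736 − 199·9065
So 9065·(-199) ≡ 1 (mod 23736), hence d ≡ -199 ≡ 23537 (mod 23736).

23537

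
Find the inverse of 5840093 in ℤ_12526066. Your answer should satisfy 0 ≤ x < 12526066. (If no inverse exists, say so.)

Euclidean algorithm on 12526066, 5840093:
12526066 = 2×5840093 + 845880
5840093 = 6×845880 + 764813
845880 = 1×764813 + 81067
764813 = 9×81067 + 35210
81067 = 2×35210 + 10647
35210 = 3×10647 + 3269
10647 = 3×3269 + 840
3269 = 3×840 + 749
840 = 1×749 + 91
749 = 8×91 + 21
91 = 4×21 + 7
21 = 3×7 + 0
gcd(5840093, 12526066) = 7 ≠ 1, so 5840093 has no multiplicative inverse modulo 12526066.

no inverse exists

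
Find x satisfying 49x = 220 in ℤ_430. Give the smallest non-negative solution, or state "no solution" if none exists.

First find gcd(49, 430):
430 = 8·49 + 38
49 = 1·38 + 11
38 = 3·11 + 5
11 = 2·5 + 1
5 = 5·1 + 0
gcd = 1, so a unique solution mod 430 exists.
Back-substitute for the Bézout coefficients:
1 = 11 − 2·5
1 = −2·38 + 7·11
1 = 7·49 − 9·38
1 = −9·430 + 79·49
So 49·(79) ≡ 1 (mod 430), giving 49⁻¹ ≡ 79.
x ≡ 49⁻¹·220 ≡ 79·220 ≡ 180 (mod 430).

180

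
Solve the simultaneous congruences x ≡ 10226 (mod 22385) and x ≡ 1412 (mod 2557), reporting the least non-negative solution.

Write x = 10226 + 22385·k. Then 22385·k ≡ 1412 − 10226 ≡ 1414 (mod 2557).
Need 22385⁻¹ mod 2557. Extended Euclid on (2557, 1929):
2557 = 1×1929 + 628
1929 = 3×628 + 45
628 = 13×45 + 43
45 = 1×43 + 2
43 = 21×2 + 1
2 = 2×1 + 0
Back-substitute:
1 = 43 − 21·2
1 = −21·45 + 22·43
1 = 22·628 − 307·45
1 = −307·1929 + 943·628
1 = 943·2557 − 1250·1929
22385⁻¹ ≡ 1307 (mod 2557), so k ≡ 1307·1414 ≡ 1944 (mod 2557).
x = 10226 + 22385·1944 = 43526666.

43526666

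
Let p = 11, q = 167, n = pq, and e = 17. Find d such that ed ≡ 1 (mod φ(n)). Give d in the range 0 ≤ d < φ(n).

φ(n) = (p−1)(q−1) = 10·166 = 1660.
Need d with 17·d ≡ 1 (mod 1660). Apply the extended Euclidean algorithm:
1660 = 97×17 + 11
17 = 1×11 + 6
11 = 1×6 + 5
6 = 1×5 + 1
5 = 5×1 + 0
Back-substitute:
1 = 6 − 5
1 = −11 + 2·6
1 = 2·17 − 3·11
1 = −3·1660 + 293·17
So 17·293 ≡ 1 (mod 1660), hence d = 293.

293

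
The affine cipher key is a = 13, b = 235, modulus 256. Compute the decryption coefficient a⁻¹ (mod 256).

Apply the Euclidean algorithm to 256 and 13:
256 = 19*13 + 9
13 = 1*9 + 4
9 = 2*4 + 1
4 = 4*1 + 0
Since gcd(13, 256) = 1, back-substitute to write 1 as a combination:
1 = 9 − 2·4
1 = −2·13 + 3·9
1 = 3·256 − 59·13
Hence 13⁻¹ ≡ -59 ≡ 197 (mod 256).

197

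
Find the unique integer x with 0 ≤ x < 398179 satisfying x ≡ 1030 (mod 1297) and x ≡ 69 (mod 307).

Write x = 1030 + 1297·k. Then 1297·k ≡ 69 − 1030 ≡ 267 (mod 307).
Need 1297⁻¹ mod 307. Extended Euclid on (307, 69):
307 = 4*69 + 31
69 = 2*31 + 7
31 = 4*7 + 3
7 = 2*3 + 1
3 = 3*1 + 0
Back-substitute:
1 = 7 − 2·3
1 = −2·31 + 9·7
1 = 9·69 − 20·31
1 = −20·307 + 89·69
1297⁻¹ ≡ 89 (mod 307), so k ≡ 89·267 ≡ 124 (mod 307).
x = 1030 + 1297·124 = 161858.

161858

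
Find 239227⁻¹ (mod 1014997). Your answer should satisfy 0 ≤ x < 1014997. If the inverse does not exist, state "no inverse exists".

803607

Extended Euclidean algorithm:
1014997 = 4*239227 + 58089
239227 = 4*58089 + 6871
58089 = 8*6871 + 3121
6871 = 2*3121 + 629
3121 = 4*629 + 605
629 = 1*605 + 24
605 = 25*24 + 5
24 = 4*5 + 4
5 = 1*4 + 1
4 = 4*1 + 0
gcd = 1, so the inverse exists. Back-substitute:
1 = 5 − 4
1 = −24 + 5·5
1 = 5·605 − 126·24
1 = −126·629 + 131·605
1 = 131·3121 − 650·629
1 = −650·6871 + 1431·3121
1 = 1431·58089 − 12098·6871
1 = −12098·239227 + 49823·58089
1 = 49823·1014997 − 211390·239227
So 239227·(-211390) ≡ 1 (mod 1014997), and -211390 ≡ 803607 (mod 1014997).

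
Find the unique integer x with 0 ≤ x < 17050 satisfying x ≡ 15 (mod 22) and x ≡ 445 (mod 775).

1995

Write x = 15 + 22·k. Then 22·k ≡ 445 − 15 ≡ 430 (mod 775).
Need 22⁻¹ mod 775. Extended Euclid on (775, 22):
775 = 35*22 + 5
22 = 4*5 + 2
5 = 2*2 + 1
2 = 2*1 + 0
Back-substitute:
1 = 5 − 2·2
1 = −2·22 + 9·5
1 = 9·775 − 317·22
22⁻¹ ≡ 458 (mod 775), so k ≡ 458·430 ≡ 90 (mod 775).
x = 15 + 22·90 = 1995.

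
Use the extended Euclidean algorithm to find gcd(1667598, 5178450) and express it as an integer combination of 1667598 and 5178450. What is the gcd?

Apply Euclid's algorithm to 5178450 and 1667598:
5178450 = 3·1667598 + 175656
1667598 = 9·175656 + 86694
175656 = 2·86694 + 2268
86694 = 38·2268 + 510
2268 = 4·510 + 228
510 = 2·228 + 54
228 = 4·54 + 12
54 = 4·12 + 6
12 = 2·6 + 0
gcd(1667598, 5178450) = 6.
Back-substituting:
6 = 54 − 4·12
6 = −4·228 + 17·54
6 = 17·510 − 38·228
6 = −38·2268 + 169·510
6 = 169·86694 − 6460·2268
6 = −6460·175656 + 13089·86694
6 = 13089·1667598 − 124261·175656
6 = −124261·5178450 + 385872·1667598
So 6 = (-124261)·5178450 + (385872)·1667598.

6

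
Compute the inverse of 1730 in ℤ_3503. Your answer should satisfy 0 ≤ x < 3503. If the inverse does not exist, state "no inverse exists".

Extended Euclidean algorithm:
3503 = 2·1730 + 43
1730 = 40·43 + 10
43 = 4·10 + 3
10 = 3·3 + 1
3 = 3·1 + 0
Since gcd(1730, 3503) = 1, back-substitute to write 1 as a combination:
1 = 10 − 3·3
1 = −3·43 + 13·10
1 = 13·1730 − 523·43
1 = −523·3503 + 1059·1730
So 1730·1059 ≡ 1 (mod 3503).

1059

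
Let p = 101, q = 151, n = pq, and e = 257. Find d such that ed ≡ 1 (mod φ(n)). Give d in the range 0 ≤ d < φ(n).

φ(n) = (p−1)(q−1) = 100·150 = 15000.
Need d with 257·d ≡ 1 (mod 15000). Apply the extended Euclidean algorithm:
15000 = 58·257 + 94
257 = 2·94 + 69
94 = 1·69 + 25
69 = 2·25 + 19
25 = 1·19 + 6
19 = 3·6 + 1
6 = 6·1 + 0
Back-substitute:
1 = 19 − 3·6
1 = −3·25 + 4·19
1 = 4·69 − 11·25
1 = −11·94 + 15·69
1 = 15·257 − 41·94
1 = −41·15000 + 2393·257
So 257·2393 ≡ 1 (mod 15000), hence d = 2393.

2393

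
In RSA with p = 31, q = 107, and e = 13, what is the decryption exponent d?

φ(n) = (p−1)(q−1) = 30·106 = 3180.
Need d with 13·d ≡ 1 (mod 3180). Apply the extended Euclidean algorithm:
3180 = 244*13 + 8
13 = 1*8 + 5
8 = 1*5 + 3
5 = 1*3 + 2
3 = 1*2 + 1
2 = 2*1 + 0
Back-substitute:
1 = 3 − 2
1 = −5 + 2·3
1 = 2·8 − 3·5
1 = −3·13 + 5·8
1 = 5·3180 − 1223·13
So 13·(-1223) ≡ 1 (mod 3180), hence d ≡ -1223 ≡ 1957 (mod 3180).

1957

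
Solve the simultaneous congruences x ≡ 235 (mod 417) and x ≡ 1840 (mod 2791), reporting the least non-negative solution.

Write x = 235 + 417·k. Then 417·k ≡ 1840 − 235 ≡ 1605 (mod 2791).
Need 417⁻¹ mod 2791. Extended Euclid on (2791, 417):
2791 = 6*417 + 289
417 = 1*289 + 128
289 = 2*128 + 33
128 = 3*33 + 29
33 = 1*29 + 4
29 = 7*4 + 1
4 = 4*1 + 0
Back-substitute:
1 = 29 − 7·4
1 = −7·33 + 8·29
1 = 8·128 − 31·33
1 = −31·289 + 70·128
1 = 70·417 − 101·289
1 = −101·2791 + 676·417
417⁻¹ ≡ 676 (mod 2791), so k ≡ 676·1605 ≡ 2072 (mod 2791).
x = 235 + 417·2072 = 864259.

864259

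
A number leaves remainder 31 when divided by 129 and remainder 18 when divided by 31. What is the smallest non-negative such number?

Write x = 31 + 129·k. Then 129·k ≡ 18 − 31 ≡ 18 (mod 31).
Need 129⁻¹ mod 31. Extended Euclid on (31, 5):
31 = 6*5 + 1
5 = 5*1 + 0
Back-substitute:
1 = 31 − 6·5
129⁻¹ ≡ 25 (mod 31), so k ≡ 25·18 ≡ 16 (mod 31).
x = 31 + 129·16 = 2095.

2095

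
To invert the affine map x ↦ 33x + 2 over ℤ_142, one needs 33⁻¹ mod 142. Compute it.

Extended Euclidean algorithm:
142 = 4×33 + 10
33 = 3×10 + 3
10 = 3×3 + 1
3 = 3×1 + 0
Since gcd(33, 142) = 1, back-substitute to write 1 as a combination:
1 = 10 − 3·3
1 = −3·33 + 10·10
1 = 10·142 − 43·33
Thus 33·(-43) ≡ 1 (mod 142); reducing, -43 mod 142 = 99.

99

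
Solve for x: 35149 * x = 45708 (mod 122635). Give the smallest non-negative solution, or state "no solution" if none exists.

48167

First find gcd(35149, 122635):
122635 = 3×35149 + 17188
35149 = 2×17188 + 773
17188 = 22×773 + 182
773 = 4×182 + 45
182 = 4×45 + 2
45 = 22×2 + 1
2 = 2×1 + 0
gcd = 1, so a unique solution mod 122635 exists.
Back-substitute for the Bézout coefficients:
1 = 45 − 22·2
1 = −22·182 + 89·45
1 = 89·773 − 378·182
1 = −378·17188 + 8405·773
1 = 8405·35149 − 17188·17188
1 = −17188·122635 + 59969·35149
So 35149·(59969) ≡ 1 (mod 122635), giving 35149⁻¹ ≡ 59969.
x ≡ 35149⁻¹·45708 ≡ 59969·45708 ≡ 48167 (mod 122635).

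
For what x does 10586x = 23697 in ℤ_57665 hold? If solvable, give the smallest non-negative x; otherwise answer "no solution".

First find gcd(10586, 57665):
57665 = 5×10586 + 4735
10586 = 2×4735 + 1116
4735 = 4×1116 + 271
1116 = 4×271 + 32
271 = 8×32 + 15
32 = 2×15 + 2
15 = 7×2 + 1
2 = 2×1 + 0
gcd = 1, so a unique solution mod 57665 exists.
Back-substitute for the Bézout coefficients:
1 = 15 − 7·2
1 = −7·32 + 15·15
1 = 15·271 − 127·32
1 = −127·1116 + 523·271
1 = 523·4735 − 2219·1116
1 = −2219·10586 + 4961·4735
1 = 4961·57665 − 27024·10586
So 10586·(-27024) ≡ 1 (mod 57665), giving 10586⁻¹ ≡ 30641.
x ≡ 10586⁻¹·23697 ≡ 30641·23697 ≡ 39762 (mod 57665).

39762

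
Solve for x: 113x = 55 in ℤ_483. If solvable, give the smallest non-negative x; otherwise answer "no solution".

398

First find gcd(113, 483):
483 = 4*113 + 31
113 = 3*31 + 20
31 = 1*20 + 11
20 = 1*11 + 9
11 = 1*9 + 2
9 = 4*2 + 1
2 = 2*1 + 0
gcd = 1, so a unique solution mod 483 exists.
Back-substitute for the Bézout coefficients:
1 = 9 − 4·2
1 = −4·11 + 5·9
1 = 5·20 − 9·11
1 = −9·31 + 14·20
1 = 14·113 − 51·31
1 = −51·483 + 218·113
So 113·(218) ≡ 1 (mod 483), giving 113⁻¹ ≡ 218.
x ≡ 113⁻¹·55 ≡ 218·55 ≡ 398 (mod 483).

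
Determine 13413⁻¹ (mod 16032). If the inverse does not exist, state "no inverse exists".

no inverse exists

Euclidean algorithm on 16032, 13413:
16032 = 1·13413 + 2619
13413 = 5·2619 + 318
2619 = 8·318 + 75
318 = 4·75 + 18
75 = 4·18 + 3
18 = 6·3 + 0
Since gcd = 3 > 1, 13413 is not a unit mod 16032.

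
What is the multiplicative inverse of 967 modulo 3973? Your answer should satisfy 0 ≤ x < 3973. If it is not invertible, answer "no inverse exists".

gcd(3973, 967) by repeated division:
3973 = 4*967 + 105
967 = 9*105 + 22
105 = 4*22 + 17
22 = 1*17 + 5
17 = 3*5 + 2
5 = 2*2 + 1
2 = 2*1 + 0
The gcd is 1. Working backward:
1 = 5 − 2·2
1 = −2·17 + 7·5
1 = 7·22 − 9·17
1 = −9·105 + 43·22
1 = 43·967 − 396·105
1 = −396·3973 + 1627·967
So 967·1627 ≡ 1 (mod 3973).

1627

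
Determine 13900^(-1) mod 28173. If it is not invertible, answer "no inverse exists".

Run Euclid on (28173, 13900):
28173 = 2×13900 + 373
13900 = 37×373 + 99
373 = 3×99 + 76
99 = 1×76 + 23
76 = 3×23 + 7
23 = 3×7 + 2
7 = 3×2 + 1
2 = 2×1 + 0
gcd = 1, so the inverse exists. Back-substitute:
1 = 7 − 3·2
1 = −3·23 + 10·7
1 = 10·76 − 33·23
1 = −33·99 + 43·76
1 = 43·373 − 162·99
1 = −162·13900 + 6037·373
1 = 6037·28173 − 12236·13900
So 13900·(-12236) ≡ 1 (mod 28173), and -12236 ≡ 15937 (mod 28173).

15937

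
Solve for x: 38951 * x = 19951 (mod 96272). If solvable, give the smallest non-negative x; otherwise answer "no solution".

no solution

gcd(38951, 96272):
96272 = 2×38951 + 18370
38951 = 2×18370 + 2211
18370 = 8×2211 + 682
2211 = 3×682 + 165
682 = 4×165 + 22
165 = 7×22 + 11
22 = 2×11 + 0
gcd = 11, but 11 ∤ 19951, so the congruence has no solution.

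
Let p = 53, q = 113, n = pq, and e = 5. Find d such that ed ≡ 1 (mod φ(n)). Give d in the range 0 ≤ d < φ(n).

φ(n) = (p−1)(q−1) = 52·112 = 5824.
Need d with 5·d ≡ 1 (mod 5824). Apply the extended Euclidean algorithm:
5824 = 1164·5 + 4
5 = 1·4 + 1
4 = 4·1 + 0
Back-substitute:
1 = 5 − 4
1 = −5824 + 1165·5
So 5·1165 ≡ 1 (mod 5824), hence d = 1165.

1165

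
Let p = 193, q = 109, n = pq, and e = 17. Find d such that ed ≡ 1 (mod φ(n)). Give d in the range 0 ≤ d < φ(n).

φ(n) = (p−1)(q−1) = 192·108 = 20736.
Need d with 17·d ≡ 1 (mod 20736). Apply the extended Euclidean algorithm:
20736 = 1219×17 + 13
17 = 1×13 + 4
13 = 3×4 + 1
4 = 4×1 + 0
Back-substitute:
1 = 13 − 3·4
1 = −3·17 + 4·13
1 = 4·20736 − 4879·17
So 17·(-4879) ≡ 1 (mod 20736), hence d ≡ -4879 ≡ 15857 (mod 20736).

15857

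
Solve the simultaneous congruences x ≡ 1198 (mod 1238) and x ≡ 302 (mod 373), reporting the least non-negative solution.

209182

Write x = 1198 + 1238·k. Then 1238·k ≡ 302 − 1198 ≡ 223 (mod 373).
Need 1238⁻¹ mod 373. Extended Euclid on (373, 119):
373 = 3·119 + 16
119 = 7·16 + 7
16 = 2·7 + 2
7 = 3·2 + 1
2 = 2·1 + 0
Back-substitute:
1 = 7 − 3·2
1 = −3·16 + 7·7
1 = 7·119 − 52·16
1 = −52·373 + 163·119
1238⁻¹ ≡ 163 (mod 373), so k ≡ 163·223 ≡ 168 (mod 373).
x = 1198 + 1238·168 = 209182.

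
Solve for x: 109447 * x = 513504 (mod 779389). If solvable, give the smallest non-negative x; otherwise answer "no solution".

no solution

gcd(109447, 779389):
779389 = 7·109447 + 13260
109447 = 8·13260 + 3367
13260 = 3·3367 + 3159
3367 = 1·3159 + 208
3159 = 15·208 + 39
208 = 5·39 + 13
39 = 3·13 + 0
gcd = 13, but 13 ∤ 513504, so the congruence has no solution.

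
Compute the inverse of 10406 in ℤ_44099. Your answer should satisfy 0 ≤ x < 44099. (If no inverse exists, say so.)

Euclidean algorithm on 44099, 10406:
44099 = 4×10406 + 2475
10406 = 4×2475 + 506
2475 = 4×506 + 451
506 = 1×451 + 55
451 = 8×55 + 11
55 = 5×11 + 0
Since gcd = 11 > 1, 10406 is not a unit mod 44099.

no inverse exists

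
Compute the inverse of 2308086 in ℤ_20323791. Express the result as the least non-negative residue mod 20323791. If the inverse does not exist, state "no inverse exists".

Compute gcd(2308086, 20323791):
20323791 = 8·2308086 + 1859103
2308086 = 1·1859103 + 448983
1859103 = 4·448983 + 63171
448983 = 7·63171 + 6786
63171 = 9·6786 + 2097
6786 = 3·2097 + 495
2097 = 4·495 + 117
495 = 4·117 + 27
117 = 4·27 + 9
27 = 3·9 + 0
The gcd is 9, not 1, hence no inverse exists.

no inverse exists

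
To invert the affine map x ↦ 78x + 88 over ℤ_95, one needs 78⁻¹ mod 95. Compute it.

Run Euclid on (95, 78):
95 = 1*78 + 17
78 = 4*17 + 10
17 = 1*10 + 7
10 = 1*7 + 3
7 = 2*3 + 1
3 = 3*1 + 0
The gcd is 1. Working backward:
1 = 7 − 2·3
1 = −2·10 + 3·7
1 = 3·17 − 5·10
1 = −5·78 + 23·17
1 = 23·95 − 28·78
Thus 78·(-28) ≡ 1 (mod 95); reducing, -28 mod 95 = 67.

67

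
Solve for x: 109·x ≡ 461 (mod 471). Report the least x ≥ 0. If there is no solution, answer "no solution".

First find gcd(109, 471):
471 = 4·109 + 35
109 = 3·35 + 4
35 = 8·4 + 3
4 = 1·3 + 1
3 = 3·1 + 0
gcd = 1, so a unique solution mod 471 exists.
Back-substitute for the Bézout coefficients:
1 = 4 − 3
1 = −35 + 9·4
1 = 9·109 − 28·35
1 = −28·471 + 121·109
So 109·(121) ≡ 1 (mod 471), giving 109⁻¹ ≡ 121.
x ≡ 109⁻¹·461 ≡ 121·461 ≡ 203 (mod 471).

203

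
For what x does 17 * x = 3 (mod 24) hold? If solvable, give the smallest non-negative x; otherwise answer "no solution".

3

First find gcd(17, 24):
24 = 1·17 + 7
17 = 2·7 + 3
7 = 2·3 + 1
3 = 3·1 + 0
gcd = 1, so a unique solution mod 24 exists.
Back-substitute for the Bézout coefficients:
1 = 7 − 2·3
1 = −2·17 + 5·7
1 = 5·24 − 7·17
So 17·(-7) ≡ 1 (mod 24), giving 17⁻¹ ≡ 17.
x ≡ 17⁻¹·3 ≡ 17·3 ≡ 3 (mod 24).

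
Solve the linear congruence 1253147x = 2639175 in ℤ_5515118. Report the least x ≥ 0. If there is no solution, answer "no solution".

78503

First find gcd(1253147, 5515118):
5515118 = 4*1253147 + 502530
1253147 = 2*502530 + 248087
502530 = 2*248087 + 6356
248087 = 39*6356 + 203
6356 = 31*203 + 63
203 = 3*63 + 14
63 = 4*14 + 7
14 = 2*7 + 0
gcd = 7 and 7 | 2639175, so solutions exist. Divide through by 7: 179021x ≡ 377025 (mod 787874).
Now find 179021⁻¹ mod 787874:
787874 = 4·179021 + 71790
179021 = 2·71790 + 35441
71790 = 2·35441 + 908
35441 = 39·908 + 29
908 = 31·29 + 9
29 = 3·9 + 2
9 = 4·2 + 1
2 = 2·1 + 0
Back-substitute:
1 = 9 − 4·2
1 = −4·29 + 13·9
1 = 13·908 − 407·29
1 = −407·35441 + 15886·908
1 = 15886·71790 − 32179·35441
1 = −32179·179021 + 80244·71790
1 = 80244·787874 − 353155·179021
So 179021·(-353155) ≡ 1 (mod 787874), i.e. 179021⁻¹ ≡ 434719.
Then x ≡ 434719·377025 ≡ 78503 (mod 787874); the smallest non-negative solution is x = 78503.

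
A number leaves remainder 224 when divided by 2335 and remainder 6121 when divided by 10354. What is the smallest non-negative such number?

21666689

Write x = 224 + 2335·k. Then 2335·k ≡ 6121 − 224 ≡ 5897 (mod 10354).
Need 2335⁻¹ mod 10354. Extended Euclid on (10354, 2335):
10354 = 4*2335 + 1014
2335 = 2*1014 + 307
1014 = 3*307 + 93
307 = 3*93 + 28
93 = 3*28 + 9
28 = 3*9 + 1
9 = 9*1 + 0
Back-substitute:
1 = 28 − 3·9
1 = −3·93 + 10·28
1 = 10·307 − 33·93
1 = −33·1014 + 109·307
1 = 109·2335 − 251·1014
1 = −251·10354 + 1113·2335
2335⁻¹ ≡ 1113 (mod 10354), so k ≡ 1113·5897 ≡ 9279 (mod 10354).
x = 224 + 2335·9279 = 21666689.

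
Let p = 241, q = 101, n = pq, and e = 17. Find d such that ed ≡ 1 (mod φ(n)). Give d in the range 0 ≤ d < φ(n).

φ(n) = (p−1)(q−1) = 240·100 = 24000.
Need d with 17·d ≡ 1 (mod 24000). Apply the extended Euclidean algorithm:
24000 = 1411×17 + 13
17 = 1×13 + 4
13 = 3×4 + 1
4 = 4×1 + 0
Back-substitute:
1 = 13 − 3·4
1 = −3·17 + 4·13
1 = 4·24000 − 5647·17
So 17·(-5647) ≡ 1 (mod 24000), hence d ≡ -5647 ≡ 18353 (mod 24000).

18353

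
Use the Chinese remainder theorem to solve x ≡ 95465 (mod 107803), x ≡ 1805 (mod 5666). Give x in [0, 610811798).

22518489

Write x = 95465 + 107803·k. Then 107803·k ≡ 1805 − 95465 ≡ 2662 (mod 5666).
Need 107803⁻¹ mod 5666. Extended Euclid on (5666, 149):
5666 = 38×149 + 4
149 = 37×4 + 1
4 = 4×1 + 0
Back-substitute:
1 = 149 − 37·4
1 = −37·5666 + 1407·149
107803⁻¹ ≡ 1407 (mod 5666), so k ≡ 1407·2662 ≡ 208 (mod 5666).
x = 95465 + 107803·208 = 22518489.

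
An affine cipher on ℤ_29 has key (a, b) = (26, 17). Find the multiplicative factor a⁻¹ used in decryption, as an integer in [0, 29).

Extended Euclidean algorithm:
29 = 1*26 + 3
26 = 8*3 + 2
3 = 1*2 + 1
2 = 2*1 + 0
The gcd is 1. Working backward:
1 = 3 − 2
1 = −26 + 9·3
1 = 9·29 − 10·26
So 26·(-10) ≡ 1 (mod 29), and -10 ≡ 19 (mod 29).

19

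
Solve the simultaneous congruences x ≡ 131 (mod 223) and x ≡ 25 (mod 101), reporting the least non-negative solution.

4368

Write x = 131 + 223·k. Then 223·k ≡ 25 − 131 ≡ 96 (mod 101).
Need 223⁻¹ mod 101. Extended Euclid on (101, 21):
101 = 4·21 + 17
21 = 1·17 + 4
17 = 4·4 + 1
4 = 4·1 + 0
Back-substitute:
1 = 17 − 4·4
1 = −4·21 + 5·17
1 = 5·101 − 24·21
223⁻¹ ≡ 77 (mod 101), so k ≡ 77·96 ≡ 19 (mod 101).
x = 131 + 223·19 = 4368.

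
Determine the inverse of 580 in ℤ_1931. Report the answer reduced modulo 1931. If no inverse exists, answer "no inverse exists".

829

Run Euclid on (1931, 580):
1931 = 3*580 + 191
580 = 3*191 + 7
191 = 27*7 + 2
7 = 3*2 + 1
2 = 2*1 + 0
gcd = 1, so the inverse exists. Back-substitute:
1 = 7 − 3·2
1 = −3·191 + 82·7
1 = 82·580 − 249·191
1 = −249·1931 + 829·580
So 580·829 ≡ 1 (mod 1931).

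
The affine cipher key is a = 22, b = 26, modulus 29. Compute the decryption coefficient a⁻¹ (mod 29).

Run Euclid on (29, 22):
29 = 1*22 + 7
22 = 3*7 + 1
7 = 7*1 + 0
gcd = 1, so the inverse exists. Back-substitute:
1 = 22 − 3·7
1 = −3·29 + 4·22
So 22·4 ≡ 1 (mod 29).

4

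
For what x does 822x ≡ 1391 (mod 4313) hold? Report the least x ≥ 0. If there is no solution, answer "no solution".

First find gcd(822, 4313):
4313 = 5·822 + 203
822 = 4·203 + 10
203 = 20·10 + 3
10 = 3·3 + 1
3 = 3·1 + 0
gcd = 1, so a unique solution mod 4313 exists.
Back-substitute for the Bézout coefficients:
1 = 10 − 3·3
1 = −3·203 + 61·10
1 = 61·822 − 247·203
1 = −247·4313 + 1296·822
So 822·(1296) ≡ 1 (mod 4313), giving 822⁻¹ ≡ 1296.
x ≡ 822⁻¹·1391 ≡ 1296·1391 ≡ 4215 (mod 4313).

4215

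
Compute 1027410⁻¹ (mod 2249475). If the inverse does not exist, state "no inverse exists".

no inverse exists

Compute gcd(1027410, 2249475):
2249475 = 2·1027410 + 194655
1027410 = 5·194655 + 54135
194655 = 3·54135 + 32250
54135 = 1·32250 + 21885
32250 = 1·21885 + 10365
21885 = 2·10365 + 1155
10365 = 8·1155 + 1125
1155 = 1·1125 + 30
1125 = 37·30 + 15
30 = 2·15 + 0
The gcd is 15, not 1, hence no inverse exists.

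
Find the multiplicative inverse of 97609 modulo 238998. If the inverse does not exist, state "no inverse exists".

Apply the Euclidean algorithm to 238998 and 97609:
238998 = 2*97609 + 43780
97609 = 2*43780 + 10049
43780 = 4*10049 + 3584
10049 = 2*3584 + 2881
3584 = 1*2881 + 703
2881 = 4*703 + 69
703 = 10*69 + 13
69 = 5*13 + 4
13 = 3*4 + 1
4 = 4*1 + 0
The gcd is 1. Working backward:
1 = 13 − 3·4
1 = −3·69 + 16·13
1 = 16·703 − 163·69
1 = −163·2881 + 668·703
1 = 668·3584 − 831·2881
1 = −831·10049 + 2330·3584
1 = 2330·43780 − 10151·10049
1 = −10151·97609 + 22632·43780
1 = 22632·238998 − 55415·97609
Hence 97609⁻¹ ≡ -55415 ≡ 183583 (mod 238998).

183583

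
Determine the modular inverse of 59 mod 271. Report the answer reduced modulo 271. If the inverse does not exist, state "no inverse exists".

gcd(271, 59) by repeated division:
271 = 4·59 + 35
59 = 1·35 + 24
35 = 1·24 + 11
24 = 2·11 + 2
11 = 5·2 + 1
2 = 2·1 + 0
Since gcd(59, 271) = 1, back-substitute to write 1 as a combination:
1 = 11 − 5·2
1 = −5·24 + 11·11
1 = 11·35 − 16·24
1 = −16·59 + 27·35
1 = 27·271 − 124·59
Hence 59⁻¹ ≡ -124 ≡ 147 (mod 271).

147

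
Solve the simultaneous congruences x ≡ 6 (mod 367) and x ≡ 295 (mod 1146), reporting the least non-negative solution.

Write x = 6 + 367·k. Then 367·k ≡ 295 − 6 ≡ 289 (mod 1146).
Need 367⁻¹ mod 1146. Extended Euclid on (1146, 367):
1146 = 3×367 + 45
367 = 8×45 + 7
45 = 6×7 + 3
7 = 2×3 + 1
3 = 3×1 + 0
Back-substitute:
1 = 7 − 2·3
1 = −2·45 + 13·7
1 = 13·367 − 106·45
1 = −106·1146 + 331·367
367⁻¹ ≡ 331 (mod 1146), so k ≡ 331·289 ≡ 541 (mod 1146).
x = 6 + 367·541 = 198553.

198553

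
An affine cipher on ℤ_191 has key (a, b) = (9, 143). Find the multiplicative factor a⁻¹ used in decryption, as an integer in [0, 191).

85

gcd(191, 9) by repeated division:
191 = 21×9 + 2
9 = 4×2 + 1
2 = 2×1 + 0
The gcd is 1. Working backward:
1 = 9 − 4·2
1 = −4·191 + 85·9
So 9·85 ≡ 1 (mod 191).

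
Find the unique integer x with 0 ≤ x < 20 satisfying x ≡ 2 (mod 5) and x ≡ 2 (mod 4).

Write x = 2 + 5·k. Then 5·k ≡ 2 − 2 ≡ 0 (mod 4).
Need 5⁻¹ mod 4. Extended Euclid on (4, 1):
4 = 4*1 + 0
5⁻¹ ≡ 1 (mod 4), so k ≡ 1·0 ≡ 0 (mod 4).
x = 2 + 5·0 = 2.

2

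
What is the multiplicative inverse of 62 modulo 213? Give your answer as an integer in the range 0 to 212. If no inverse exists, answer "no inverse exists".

Apply the Euclidean algorithm to 213 and 62:
213 = 3*62 + 27
62 = 2*27 + 8
27 = 3*8 + 3
8 = 2*3 + 2
3 = 1*2 + 1
2 = 2*1 + 0
Since gcd(62, 213) = 1, back-substitute to write 1 as a combination:
1 = 3 − 2
1 = −8 + 3·3
1 = 3·27 − 10·8
1 = −10·62 + 23·27
1 = 23·213 − 79·62
So 62·(-79) ≡ 1 (mod 213), and -79 ≡ 134 (mod 213).

134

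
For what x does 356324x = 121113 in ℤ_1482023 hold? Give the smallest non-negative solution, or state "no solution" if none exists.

First find gcd(356324, 1482023):
1482023 = 4*356324 + 56727
356324 = 6*56727 + 15962
56727 = 3*15962 + 8841
15962 = 1*8841 + 7121
8841 = 1*7121 + 1720
7121 = 4*1720 + 241
1720 = 7*241 + 33
241 = 7*33 + 10
33 = 3*10 + 3
10 = 3*3 + 1
3 = 3*1 + 0
gcd = 1, so a unique solution mod 1482023 exists.
Back-substitute for the Bézout coefficients:
1 = 10 − 3·3
1 = −3·33 + 10·10
1 = 10·241 − 73·33
1 = −73·1720 + 521·241
1 = 521·7121 − 2157·1720
1 = −2157·8841 + 2678·7121
1 = 2678·15962 − 4835·8841
1 = −4835·56727 + 17183·15962
1 = 17183·356324 − 107933·56727
1 = −107933·1482023 + 448915·356324
So 356324·(448915) ≡ 1 (mod 1482023), giving 356324⁻¹ ≡ 448915.
x ≡ 356324⁻¹·121113 ≡ 448915·121113 ≡ 1428640 (mod 1482023).

1428640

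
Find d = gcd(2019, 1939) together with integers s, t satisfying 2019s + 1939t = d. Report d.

Repeated division:
2019 = 1·1939 + 80
1939 = 24·80 + 19
80 = 4·19 + 4
19 = 4·4 + 3
4 = 1·3 + 1
3 = 3·1 + 0
gcd(2019, 1939) = 1.
Express as a combination:
1 = 4 − 3
1 = −19 + 5·4
1 = 5·80 − 21·19
1 = −21·1939 + 509·80
1 = 509·2019 − 530·1939
So 1 = (509)·2019 + (-530)·1939.

1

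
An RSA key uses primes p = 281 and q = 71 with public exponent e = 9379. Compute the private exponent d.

10219

φ(n) = (p−1)(q−1) = 280·70 = 19600.
Need d with 9379·d ≡ 1 (mod 19600). Apply the extended Euclidean algorithm:
19600 = 2·9379 + 842
9379 = 11·842 + 117
842 = 7·117 + 23
117 = 5·23 + 2
23 = 11·2 + 1
2 = 2·1 + 0
Back-substitute:
1 = 23 − 11·2
1 = −11·117 + 56·23
1 = 56·842 − 403·117
1 = −403·9379 + 4489·842
1 = 4489·19600 − 9381·9379
So 9379·(-9381) ≡ 1 (mod 19600), hence d ≡ -9381 ≡ 10219 (mod 19600).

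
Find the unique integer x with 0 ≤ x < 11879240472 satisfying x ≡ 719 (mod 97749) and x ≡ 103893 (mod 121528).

6511452605

Write x = 719 + 97749·k. Then 97749·k ≡ 103893 − 719 ≡ 103174 (mod 121528).
Need 97749⁻¹ mod 121528. Extended Euclid on (121528, 97749):
121528 = 1*97749 + 23779
97749 = 4*23779 + 2633
23779 = 9*2633 + 82
2633 = 32*82 + 9
82 = 9*9 + 1
9 = 9*1 + 0
Back-substitute:
1 = 82 − 9·9
1 = −9·2633 + 289·82
1 = 289·23779 − 2610·2633
1 = −2610·97749 + 10729·23779
1 = 10729·121528 − 13339·97749
97749⁻¹ ≡ 108189 (mod 121528), so k ≡ 108189·103174 ≡ 66614 (mod 121528).
x = 719 + 97749·66614 = 6511452605.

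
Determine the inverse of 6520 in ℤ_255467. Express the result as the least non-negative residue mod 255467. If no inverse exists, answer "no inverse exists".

75112

Run Euclid on (255467, 6520):
255467 = 39×6520 + 1187
6520 = 5×1187 + 585
1187 = 2×585 + 17
585 = 34×17 + 7
17 = 2×7 + 3
7 = 2×3 + 1
3 = 3×1 + 0
Since gcd(6520, 255467) = 1, back-substitute to write 1 as a combination:
1 = 7 − 2·3
1 = −2·17 + 5·7
1 = 5·585 − 172·17
1 = −172·1187 + 349·585
1 = 349·6520 − 1917·1187
1 = −1917·255467 + 75112·6520
So 6520·75112 ≡ 1 (mod 255467).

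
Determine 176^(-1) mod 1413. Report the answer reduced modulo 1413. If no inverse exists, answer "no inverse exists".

Run Euclid on (1413, 176):
1413 = 8×176 + 5
176 = 35×5 + 1
5 = 5×1 + 0
The gcd is 1. Working backward:
1 = 176 − 35·5
1 = −35·1413 + 281·176
So 176·281 ≡ 1 (mod 1413).

281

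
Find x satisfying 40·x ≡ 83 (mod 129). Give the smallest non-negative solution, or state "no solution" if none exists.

First find gcd(40, 129):
129 = 3·40 + 9
40 = 4·9 + 4
9 = 2·4 + 1
4 = 4·1 + 0
gcd = 1, so a unique solution mod 129 exists.
Back-substitute for the Bézout coefficients:
1 = 9 − 2·4
1 = −2·40 + 9·9
1 = 9·129 − 29·40
So 40·(-29) ≡ 1 (mod 129), giving 40⁻¹ ≡ 100.
x ≡ 40⁻¹·83 ≡ 100·83 ≡ 44 (mod 129).

44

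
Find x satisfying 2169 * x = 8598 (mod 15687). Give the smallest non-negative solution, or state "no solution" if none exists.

gcd(2169, 15687):
15687 = 7·2169 + 504
2169 = 4·504 + 153
504 = 3·153 + 45
153 = 3·45 + 18
45 = 2·18 + 9
18 = 2·9 + 0
gcd = 9, but 9 ∤ 8598, so the congruence has no solution.

no solution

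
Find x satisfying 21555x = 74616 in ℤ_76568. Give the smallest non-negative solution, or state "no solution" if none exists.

First find gcd(21555, 76568):
76568 = 3*21555 + 11903
21555 = 1*11903 + 9652
11903 = 1*9652 + 2251
9652 = 4*2251 + 648
2251 = 3*648 + 307
648 = 2*307 + 34
307 = 9*34 + 1
34 = 34*1 + 0
gcd = 1, so a unique solution mod 76568 exists.
Back-substitute for the Bézout coefficients:
1 = 307 − 9·34
1 = −9·648 + 19·307
1 = 19·2251 − 66·648
1 = −66·9652 + 283·2251
1 = 283·11903 − 349·9652
1 = −349·21555 + 632·11903
1 = 632·76568 − 2245·21555
So 21555·(-2245) ≡ 1 (mod 76568), giving 21555⁻¹ ≡ 74323.
x ≡ 21555⁻¹·74616 ≡ 74323·74616 ≡ 17864 (mod 76568).

17864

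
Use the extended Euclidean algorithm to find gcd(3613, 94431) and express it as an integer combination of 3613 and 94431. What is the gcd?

Apply Euclid's algorithm to 94431 and 3613:
94431 = 26*3613 + 493
3613 = 7*493 + 162
493 = 3*162 + 7
162 = 23*7 + 1
7 = 7*1 + 0
gcd(3613, 94431) = 1.
Express as a combination:
1 = 162 − 23·7
1 = −23·493 + 70·162
1 = 70·3613 − 513·493
1 = −513·94431 + 13408·3613
So 1 = (-513)·94431 + (13408)·3613.

1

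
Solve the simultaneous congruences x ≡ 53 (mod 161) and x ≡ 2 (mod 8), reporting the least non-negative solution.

858

Write x = 53 + 161·k. Then 161·k ≡ 2 − 53 ≡ 5 (mod 8).
Need 161⁻¹ mod 8. Extended Euclid on (8, 1):
8 = 8*1 + 0
161⁻¹ ≡ 1 (mod 8), so k ≡ 1·5 ≡ 5 (mod 8).
x = 53 + 161·5 = 858.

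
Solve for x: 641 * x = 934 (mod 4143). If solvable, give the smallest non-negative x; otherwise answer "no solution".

3608

First find gcd(641, 4143):
4143 = 6×641 + 297
641 = 2×297 + 47
297 = 6×47 + 15
47 = 3×15 + 2
15 = 7×2 + 1
2 = 2×1 + 0
gcd = 1, so a unique solution mod 4143 exists.
Back-substitute for the Bézout coefficients:
1 = 15 − 7·2
1 = −7·47 + 22·15
1 = 22·297 − 139·47
1 = −139·641 + 300·297
1 = 300·4143 − 1939·641
So 641·(-1939) ≡ 1 (mod 4143), giving 641⁻¹ ≡ 2204.
x ≡ 641⁻¹·934 ≡ 2204·934 ≡ 3608 (mod 4143).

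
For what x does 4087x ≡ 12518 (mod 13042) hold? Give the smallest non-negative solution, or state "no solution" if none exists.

5830

First find gcd(4087, 13042):
13042 = 3·4087 + 781
4087 = 5·781 + 182
781 = 4·182 + 53
182 = 3·53 + 23
53 = 2·23 + 7
23 = 3·7 + 2
7 = 3·2 + 1
2 = 2·1 + 0
gcd = 1, so a unique solution mod 13042 exists.
Back-substitute for the Bézout coefficients:
1 = 7 − 3·2
1 = −3·23 + 10·7
1 = 10·53 − 23·23
1 = −23·182 + 79·53
1 = 79·781 − 339·182
1 = −339·4087 + 1774·781
1 = 1774·13042 − 5661·4087
So 4087·(-5661) ≡ 1 (mod 13042), giving 4087⁻¹ ≡ 7381.
x ≡ 4087⁻¹·12518 ≡ 7381·12518 ≡ 5830 (mod 13042).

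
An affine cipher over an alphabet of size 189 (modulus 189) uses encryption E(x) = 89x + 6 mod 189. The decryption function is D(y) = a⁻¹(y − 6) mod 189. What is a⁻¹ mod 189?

Apply the Euclidean algorithm to 189 and 89:
189 = 2·89 + 11
89 = 8·11 + 1
11 = 11·1 + 0
gcd = 1, so the inverse exists. Back-substitute:
1 = 89 − 8·11
1 = −8·189 + 17·89
So 89·17 ≡ 1 (mod 189).

17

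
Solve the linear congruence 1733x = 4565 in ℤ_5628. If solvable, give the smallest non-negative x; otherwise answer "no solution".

First find gcd(1733, 5628):
5628 = 3×1733 + 429
1733 = 4×429 + 17
429 = 25×17 + 4
17 = 4×4 + 1
4 = 4×1 + 0
gcd = 1, so a unique solution mod 5628 exists.
Back-substitute for the Bézout coefficients:
1 = 17 − 4·4
1 = −4·429 + 101·17
1 = 101·1733 − 408·429
1 = −408·5628 + 1325·1733
So 1733·(1325) ≡ 1 (mod 5628), giving 1733⁻¹ ≡ 1325.
x ≡ 1733⁻¹·4565 ≡ 1325·4565 ≡ 4153 (mod 5628).

4153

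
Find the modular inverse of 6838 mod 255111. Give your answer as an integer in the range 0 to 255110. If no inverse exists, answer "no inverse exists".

176578

Apply the Euclidean algorithm to 255111 and 6838:
255111 = 37×6838 + 2105
6838 = 3×2105 + 523
2105 = 4×523 + 13
523 = 40×13 + 3
13 = 4×3 + 1
3 = 3×1 + 0
The gcd is 1. Working backward:
1 = 13 − 4·3
1 = −4·523 + 161·13
1 = 161·2105 − 648·523
1 = −648·6838 + 2105·2105
1 = 2105·255111 − 78533·6838
So 6838·(-78533) ≡ 1 (mod 255111), and -78533 ≡ 176578 (mod 255111).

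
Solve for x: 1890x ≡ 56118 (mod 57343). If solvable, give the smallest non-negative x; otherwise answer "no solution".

First find gcd(1890, 57343):
57343 = 30*1890 + 643
1890 = 2*643 + 604
643 = 1*604 + 39
604 = 15*39 + 19
39 = 2*19 + 1
19 = 19*1 + 0
gcd = 1, so a unique solution mod 57343 exists.
Back-substitute for the Bézout coefficients:
1 = 39 − 2·19
1 = −2·604 + 31·39
1 = 31·643 − 33·604
1 = −33·1890 + 97·643
1 = 97·57343 − 2943·1890
So 1890·(-2943) ≡ 1 (mod 57343), giving 1890⁻¹ ≡ 54400.
x ≡ 1890⁻¹·56118 ≡ 54400·56118 ≡ 49909 (mod 57343).

49909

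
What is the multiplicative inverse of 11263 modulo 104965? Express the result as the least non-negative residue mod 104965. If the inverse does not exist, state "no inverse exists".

Compute gcd(11263, 104965):
104965 = 9*11263 + 3598
11263 = 3*3598 + 469
3598 = 7*469 + 315
469 = 1*315 + 154
315 = 2*154 + 7
154 = 22*7 + 0
The gcd is 7, not 1, hence no inverse exists.

no inverse exists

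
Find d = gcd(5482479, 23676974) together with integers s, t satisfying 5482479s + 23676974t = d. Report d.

1

Euclidean algorithm:
23676974 = 4·5482479 + 1747058
5482479 = 3·1747058 + 241305
1747058 = 7·241305 + 57923
241305 = 4·57923 + 9613
57923 = 6·9613 + 245
9613 = 39·245 + 58
245 = 4·58 + 13
58 = 4·13 + 6
13 = 2·6 + 1
6 = 6·1 + 0
gcd(5482479, 23676974) = 1.
Express as a combination:
1 = 13 − 2·6
1 = −2·58 + 9·13
1 = 9·245 − 38·58
1 = −38·9613 + 1491·245
1 = 1491·57923 − 8984·9613
1 = −8984·241305 + 37427·57923
1 = 37427·1747058 − 270973·241305
1 = −270973·5482479 + 850346·1747058
1 = 850346·23676974 − 3672357·5482479
So 1 = (850346)·23676974 + (-3672357)·5482479.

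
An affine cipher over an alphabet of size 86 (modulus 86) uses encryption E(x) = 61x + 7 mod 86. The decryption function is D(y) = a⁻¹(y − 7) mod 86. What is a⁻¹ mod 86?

Run Euclid on (86, 61):
86 = 1·61 + 25
61 = 2·25 + 11
25 = 2·11 + 3
11 = 3·3 + 2
3 = 1·2 + 1
2 = 2·1 + 0
gcd = 1, so the inverse exists. Back-substitute:
1 = 3 − 2
1 = −11 + 4·3
1 = 4·25 − 9·11
1 = −9·61 + 22·25
1 = 22·86 − 31·61
Thus 61·(-31) ≡ 1 (mod 86); reducing, -31 mod 86 = 55.

55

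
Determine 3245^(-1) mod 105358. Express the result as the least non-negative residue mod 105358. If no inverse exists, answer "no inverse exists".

no inverse exists

Compute gcd(3245, 105358):
105358 = 32·3245 + 1518
3245 = 2·1518 + 209
1518 = 7·209 + 55
209 = 3·55 + 44
55 = 1·44 + 11
44 = 4·11 + 0
Since gcd = 11 > 1, 3245 is not a unit mod 105358.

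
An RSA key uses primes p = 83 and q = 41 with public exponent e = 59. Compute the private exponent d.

1779

φ(n) = (p−1)(q−1) = 82·40 = 3280.
Need d with 59·d ≡ 1 (mod 3280). Apply the extended Euclidean algorithm:
3280 = 55·59 + 35
59 = 1·35 + 24
35 = 1·24 + 11
24 = 2·11 + 2
11 = 5·2 + 1
2 = 2·1 + 0
Back-substitute:
1 = 11 − 5·2
1 = −5·24 + 11·11
1 = 11·35 − 16·24
1 = −16·59 + 27·35
1 = 27·3280 − 1501·59
So 59·(-1501) ≡ 1 (mod 3280), hence d ≡ -1501 ≡ 1779 (mod 3280).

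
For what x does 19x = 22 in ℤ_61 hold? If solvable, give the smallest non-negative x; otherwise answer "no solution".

14

First find gcd(19, 61):
61 = 3·19 + 4
19 = 4·4 + 3
4 = 1·3 + 1
3 = 3·1 + 0
gcd = 1, so a unique solution mod 61 exists.
Back-substitute for the Bézout coefficients:
1 = 4 − 3
1 = −19 + 5·4
1 = 5·61 − 16·19
So 19·(-16) ≡ 1 (mod 61), giving 19⁻¹ ≡ 45.
x ≡ 19⁻¹·22 ≡ 45·22 ≡ 14 (mod 61).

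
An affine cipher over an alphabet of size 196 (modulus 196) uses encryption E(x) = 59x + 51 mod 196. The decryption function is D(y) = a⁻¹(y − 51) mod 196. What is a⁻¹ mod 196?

103

Apply the Euclidean algorithm to 196 and 59:
196 = 3·59 + 19
59 = 3·19 + 2
19 = 9·2 + 1
2 = 2·1 + 0
Since gcd(59, 196) = 1, back-substitute to write 1 as a combination:
1 = 19 − 9·2
1 = −9·59 + 28·19
1 = 28·196 − 93·59
Thus 59·(-93) ≡ 1 (mod 196); reducing, -93 mod 196 = 103.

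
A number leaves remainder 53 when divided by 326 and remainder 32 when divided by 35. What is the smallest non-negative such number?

4617

Write x = 53 + 326·k. Then 326·k ≡ 32 − 53 ≡ 14 (mod 35).
Need 326⁻¹ mod 35. Extended Euclid on (35, 11):
35 = 3×11 + 2
11 = 5×2 + 1
2 = 2×1 + 0
Back-substitute:
1 = 11 − 5·2
1 = −5·35 + 16·11
326⁻¹ ≡ 16 (mod 35), so k ≡ 16·14 ≡ 14 (mod 35).
x = 53 + 326·14 = 4617.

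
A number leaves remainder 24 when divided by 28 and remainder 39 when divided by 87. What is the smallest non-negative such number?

Write x = 24 + 28·k. Then 28·k ≡ 39 − 24 ≡ 15 (mod 87).
Need 28⁻¹ mod 87. Extended Euclid on (87, 28):
87 = 3*28 + 3
28 = 9*3 + 1
3 = 3*1 + 0
Back-substitute:
1 = 28 − 9·3
1 = −9·87 + 28·28
28⁻¹ ≡ 28 (mod 87), so k ≡ 28·15 ≡ 72 (mod 87).
x = 24 + 28·72 = 2040.

2040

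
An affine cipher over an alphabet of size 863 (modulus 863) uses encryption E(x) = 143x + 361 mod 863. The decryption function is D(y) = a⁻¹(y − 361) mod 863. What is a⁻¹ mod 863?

Run Euclid on (863, 143):
863 = 6×143 + 5
143 = 28×5 + 3
5 = 1×3 + 2
3 = 1×2 + 1
2 = 2×1 + 0
Since gcd(143, 863) = 1, back-substitute to write 1 as a combination:
1 = 3 − 2
1 = −5 + 2·3
1 = 2·143 − 57·5
1 = −57·863 + 344·143
So 143·344 ≡ 1 (mod 863).

344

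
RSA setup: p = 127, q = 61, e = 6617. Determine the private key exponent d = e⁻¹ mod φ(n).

φ(n) = (p−1)(q−1) = 126·60 = 7560.
Need d with 6617·d ≡ 1 (mod 7560). Apply the extended Euclidean algorithm:
7560 = 1*6617 + 943
6617 = 7*943 + 16
943 = 58*16 + 15
16 = 1*15 + 1
15 = 15*1 + 0
Back-substitute:
1 = 16 − 15
1 = −943 + 59·16
1 = 59·6617 − 414·943
1 = −414·7560 + 473·6617
So 6617·473 ≡ 1 (mod 7560), hence d = 473.

473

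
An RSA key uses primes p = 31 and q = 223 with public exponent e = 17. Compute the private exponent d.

φ(n) = (p−1)(q−1) = 30·222 = 6660.
Need d with 17·d ≡ 1 (mod 6660). Apply the extended Euclidean algorithm:
6660 = 391×17 + 13
17 = 1×13 + 4
13 = 3×4 + 1
4 = 4×1 + 0
Back-substitute:
1 = 13 − 3·4
1 = −3·17 + 4·13
1 = 4·6660 − 1567·17
So 17·(-1567) ≡ 1 (mod 6660), hence d ≡ -1567 ≡ 5093 (mod 6660).

5093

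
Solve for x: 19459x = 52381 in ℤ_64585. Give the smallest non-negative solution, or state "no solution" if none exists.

First find gcd(19459, 64585):
64585 = 3×19459 + 6208
19459 = 3×6208 + 835
6208 = 7×835 + 363
835 = 2×363 + 109
363 = 3×109 + 36
109 = 3×36 + 1
36 = 36×1 + 0
gcd = 1, so a unique solution mod 64585 exists.
Back-substitute for the Bézout coefficients:
1 = 109 − 3·36
1 = −3·363 + 10·109
1 = 10·835 − 23·363
1 = −23·6208 + 171·835
1 = 171·19459 − 536·6208
1 = −536·64585 + 1779·19459
So 19459·(1779) ≡ 1 (mod 64585), giving 19459⁻¹ ≡ 1779.
x ≡ 19459⁻¹·52381 ≡ 1779·52381 ≡ 54229 (mod 64585).

54229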